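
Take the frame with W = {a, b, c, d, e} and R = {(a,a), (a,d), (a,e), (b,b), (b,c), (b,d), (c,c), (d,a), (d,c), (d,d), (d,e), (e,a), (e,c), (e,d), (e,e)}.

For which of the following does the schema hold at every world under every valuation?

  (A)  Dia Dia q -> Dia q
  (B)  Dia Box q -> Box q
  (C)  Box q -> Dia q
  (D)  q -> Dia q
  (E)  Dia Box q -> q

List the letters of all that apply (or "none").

R is reflexive: each world relates to itself.
R is not symmetric: b R c but not c R b.
R is not transitive: a R d and d R c but not a R c.
R is not euclidean: b R c and b R b but not c R b.
R is serial: every world has an R-successor.
(A) Dia Dia q -> Dia q is the dual of axiom 4, which corresponds to transitivity. R is not transitive — not valid.
(B) Dia Box q -> Box q (the dual of axiom 5) characterises the euclidean frames. R is not euclidean — not valid.
(C) axiom D: valid iff R is serial. R is serial — valid.
(D) the dual of axiom T: valid iff R is reflexive. R is reflexive — valid.
(E) Dia Box q -> q (the dual of axiom B) characterises the symmetric frames. R is not symmetric — not valid.

C, D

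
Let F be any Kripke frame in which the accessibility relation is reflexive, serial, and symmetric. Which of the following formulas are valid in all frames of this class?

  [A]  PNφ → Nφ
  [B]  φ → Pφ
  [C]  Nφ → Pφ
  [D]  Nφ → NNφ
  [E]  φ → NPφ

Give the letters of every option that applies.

B, C, E

(A) the dual of axiom 5: valid iff R is euclidean. Such an R need not be euclidean — not valid.
(B) φ → Pφ (the dual of axiom T) characterises the reflexive frames. Every such R is reflexive — valid.
(C) axiom D: valid iff R is serial. Every such R is serial — valid.
(D) Nφ → NNφ (axiom 4) characterises the transitive frames. Such an R need not be transitive — not valid.
(E) φ → NPφ is axiom B; it is valid on a frame exactly when R is symmetric. Every such R is symmetric, so valid.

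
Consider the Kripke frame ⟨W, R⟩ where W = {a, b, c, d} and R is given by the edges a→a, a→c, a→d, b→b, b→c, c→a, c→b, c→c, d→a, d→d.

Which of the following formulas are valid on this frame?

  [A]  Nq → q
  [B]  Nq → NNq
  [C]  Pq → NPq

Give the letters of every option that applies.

A

R is reflexive: each world relates to itself.
R is not transitive: a R c and c R b but not a R b.
R is not euclidean: a R c and a R d but not c R d.
(A) Nq → q (axiom T) characterises the reflexive frames. R is reflexive — valid.
(B) axiom 4: valid iff R is transitive. R is not transitive — not valid.
(C) Pq → NPq is axiom 5, which corresponds to the euclidean property. R is not euclidean — not valid.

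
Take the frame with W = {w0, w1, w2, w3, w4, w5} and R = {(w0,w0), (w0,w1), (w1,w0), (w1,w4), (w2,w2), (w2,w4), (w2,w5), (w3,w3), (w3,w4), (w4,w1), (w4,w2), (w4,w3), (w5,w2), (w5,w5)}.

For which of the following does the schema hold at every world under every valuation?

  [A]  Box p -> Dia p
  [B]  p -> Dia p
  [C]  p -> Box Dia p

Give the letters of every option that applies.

A, C

R is not reflexive: not w1 R w1.
R is symmetric: every R-edge is matched by its reverse.
R is serial: every world has an R-successor.
(A) Box p -> Dia p (axiom D) characterises the serial frames. R is serial — valid.
(B) the dual of axiom T: valid iff R is reflexive. R is not reflexive — not valid.
(C) p -> Box Dia p is axiom B; it is valid on a frame exactly when R is symmetric. R is symmetric, so valid.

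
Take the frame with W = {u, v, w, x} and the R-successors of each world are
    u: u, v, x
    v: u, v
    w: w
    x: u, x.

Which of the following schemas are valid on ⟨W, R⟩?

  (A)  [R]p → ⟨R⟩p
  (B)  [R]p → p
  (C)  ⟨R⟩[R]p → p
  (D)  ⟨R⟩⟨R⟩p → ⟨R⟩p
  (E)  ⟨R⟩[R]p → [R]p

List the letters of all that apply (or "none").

R is reflexive: each world relates to itself.
R is symmetric: every R-edge is matched by its reverse.
R is not transitive: v R u and u R x but not v R x.
R is not euclidean: u R v and u R x but not v R x.
R is serial: every world has an R-successor.
(A) [R]p → ⟨R⟩p is axiom D, which corresponds to seriality. R is serial — valid.
(B) [R]p → p (axiom T) characterises the reflexive frames. R is reflexive — valid.
(C) ⟨R⟩[R]p → p (the dual of axiom B) characterises the symmetric frames. R is symmetric — valid.
(D) ⟨R⟩⟨R⟩p → ⟨R⟩p is the dual of axiom 4, which corresponds to transitivity. R is not transitive — not valid.
(E) ⟨R⟩[R]p → [R]p is the dual of axiom 5; it is valid on a frame exactly when R is euclidean. R is not euclidean, so not valid.

A, B, C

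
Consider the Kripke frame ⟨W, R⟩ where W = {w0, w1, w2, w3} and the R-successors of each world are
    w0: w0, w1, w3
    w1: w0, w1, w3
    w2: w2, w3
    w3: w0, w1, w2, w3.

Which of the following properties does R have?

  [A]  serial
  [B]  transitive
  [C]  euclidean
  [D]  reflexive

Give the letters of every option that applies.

(A) serial: every world has an R-successor.
(B) not transitive: w0 R w3 and w3 R w2 but not w0 R w2.
(C) not euclidean: w3 R w0 and w3 R w2 but not w0 R w2.
(D) reflexive: each world relates to itself.

A, D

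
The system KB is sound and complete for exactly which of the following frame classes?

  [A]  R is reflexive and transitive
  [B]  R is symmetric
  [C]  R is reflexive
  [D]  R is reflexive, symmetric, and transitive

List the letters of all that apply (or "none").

B

(A) this class determines S4, not KB.
(B) KB is sound and complete for exactly this class.
(C) this class determines T (= KT), not KB.
(D) this class determines S5, not KB.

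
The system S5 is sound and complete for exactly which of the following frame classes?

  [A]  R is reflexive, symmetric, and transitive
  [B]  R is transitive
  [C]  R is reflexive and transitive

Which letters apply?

(A) S5 is sound and complete for exactly this class.
(B) this class determines K4, not S5.
(C) this class determines S4, not S5.

A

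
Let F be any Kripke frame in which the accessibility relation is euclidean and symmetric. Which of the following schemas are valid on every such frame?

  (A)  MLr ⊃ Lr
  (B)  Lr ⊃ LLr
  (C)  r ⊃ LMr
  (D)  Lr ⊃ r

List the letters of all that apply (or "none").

A, B, C

A symmetric euclidean relation is transitive (uRv and vRw give vRu by symmetry, then uRw by the euclidean condition, applied at v).
(A) MLr ⊃ Lr is the dual of axiom 5, which corresponds to the euclidean property. Every such R is euclidean — valid.
(B) Lr ⊃ LLr is axiom 4; it is valid on a frame exactly when R is transitive. Every such R is transitive, so valid.
(C) r ⊃ LMr (axiom B) characterises the symmetric frames. Every such R is symmetric — valid.
(D) Lr ⊃ r is axiom T; it is valid on a frame exactly when R is reflexive. Such an R need not be reflexive, so not valid.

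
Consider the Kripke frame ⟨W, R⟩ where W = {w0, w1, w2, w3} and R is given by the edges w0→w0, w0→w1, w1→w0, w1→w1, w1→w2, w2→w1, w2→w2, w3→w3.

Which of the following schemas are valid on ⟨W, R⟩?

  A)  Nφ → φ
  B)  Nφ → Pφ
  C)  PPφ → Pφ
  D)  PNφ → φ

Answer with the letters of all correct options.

A, B, D

R is reflexive: each world relates to itself.
R is symmetric: every R-edge is matched by its reverse.
R is not transitive: w0 R w1 and w1 R w2 but not w0 R w2.
R is serial: every world has an R-successor.
(A) Nφ → φ (axiom T) characterises the reflexive frames. R is reflexive — valid.
(B) axiom D: valid iff R is serial. R is serial — valid.
(C) PPφ → Pφ is the dual of axiom 4; it is valid on a frame exactly when R is transitive. R is not transitive, so not valid.
(D) PNφ → φ (the dual of axiom B) characterises the symmetric frames. R is symmetric — valid.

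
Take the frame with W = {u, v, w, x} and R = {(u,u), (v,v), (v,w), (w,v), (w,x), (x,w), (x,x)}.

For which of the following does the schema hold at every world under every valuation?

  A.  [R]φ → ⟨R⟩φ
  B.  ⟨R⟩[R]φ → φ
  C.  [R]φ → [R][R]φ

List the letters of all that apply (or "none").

R is symmetric: every R-edge is matched by its reverse.
R is not transitive: v R w and w R x but not v R x.
R is serial: every world has an R-successor.
(A) [R]φ → ⟨R⟩φ is axiom D; it is valid on a frame exactly when R is serial. R is serial, so valid.
(B) ⟨R⟩[R]φ → φ (the dual of axiom B) characterises the symmetric frames. R is symmetric — valid.
(C) axiom 4: valid iff R is transitive. R is not transitive — not valid.

A, B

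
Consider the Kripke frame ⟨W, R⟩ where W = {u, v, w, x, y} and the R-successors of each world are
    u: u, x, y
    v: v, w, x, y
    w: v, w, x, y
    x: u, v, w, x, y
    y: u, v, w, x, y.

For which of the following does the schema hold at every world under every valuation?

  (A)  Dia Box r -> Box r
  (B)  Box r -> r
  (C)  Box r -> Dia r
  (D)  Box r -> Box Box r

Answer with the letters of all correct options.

R is reflexive: each world relates to itself.
R is not transitive: u R x and x R v but not u R v.
R is not euclidean: x R u and x R v but not u R v.
R is serial: every world has an R-successor.
(A) Dia Box r -> Box r is the dual of axiom 5, which corresponds to the euclidean property. R is not euclidean — not valid.
(B) Box r -> r is axiom T, which corresponds to reflexivity. R is reflexive — valid.
(C) Box r -> Dia r is axiom D; it is valid on a frame exactly when R is serial. R is serial, so valid.
(D) Box r -> Box Box r is axiom 4; it is valid on a frame exactly when R is transitive. R is not transitive, so not valid.

B, C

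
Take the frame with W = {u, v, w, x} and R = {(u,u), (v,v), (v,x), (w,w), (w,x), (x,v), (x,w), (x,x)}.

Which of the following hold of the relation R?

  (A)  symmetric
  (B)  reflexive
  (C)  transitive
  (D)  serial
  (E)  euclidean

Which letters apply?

(A) symmetric: every R-edge is matched by its reverse.
(B) reflexive: each world relates to itself.
(C) not transitive: v R x and x R w but not v R w.
(D) serial: every world has an R-successor.
(E) not euclidean: x R v and x R w but not v R w.

A, B, D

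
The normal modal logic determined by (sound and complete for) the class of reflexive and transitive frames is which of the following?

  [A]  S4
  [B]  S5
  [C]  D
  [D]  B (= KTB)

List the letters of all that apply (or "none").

A

(A) S4 is determined by exactly this class.
(B) S5 is determined by the class of reflexive, symmetric, and transitive frames.
(C) D is determined by the class of serial frames.
(D) B (= KTB) is determined by the class of reflexive and symmetric frames.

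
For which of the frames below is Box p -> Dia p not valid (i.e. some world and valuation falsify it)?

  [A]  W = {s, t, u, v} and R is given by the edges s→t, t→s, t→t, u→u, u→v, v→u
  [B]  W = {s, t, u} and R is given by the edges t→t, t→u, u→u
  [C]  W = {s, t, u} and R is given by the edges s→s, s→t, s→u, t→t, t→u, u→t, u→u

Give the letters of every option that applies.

B

The schema Box p -> Dia p is axiom D; it is valid on a frame iff R is serial.
(A) R is serial (every world has an R-successor), so the schema is valid here.
(B) R is not serial (s has no R-successor), so the schema fails here.
(C) R is serial (every world has an R-successor), so the schema is valid here.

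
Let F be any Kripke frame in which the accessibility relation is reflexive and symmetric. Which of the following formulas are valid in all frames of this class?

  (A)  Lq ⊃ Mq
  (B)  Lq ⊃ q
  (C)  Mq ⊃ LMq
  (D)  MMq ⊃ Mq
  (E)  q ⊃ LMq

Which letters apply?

Reflexive relations are serial.
(A) Lq ⊃ Mq is axiom D; it is valid on a frame exactly when R is serial. Every such R is serial, so valid.
(B) axiom T: valid iff R is reflexive. Every such R is reflexive — valid.
(C) Mq ⊃ LMq (axiom 5) characterises the euclidean frames. Such an R need not be euclidean — not valid.
(D) MMq ⊃ Mq is the dual of axiom 4, which corresponds to transitivity. Such an R need not be transitive — not valid.
(E) q ⊃ LMq (axiom B) characterises the symmetric frames. Every such R is symmetric — valid.

A, B, E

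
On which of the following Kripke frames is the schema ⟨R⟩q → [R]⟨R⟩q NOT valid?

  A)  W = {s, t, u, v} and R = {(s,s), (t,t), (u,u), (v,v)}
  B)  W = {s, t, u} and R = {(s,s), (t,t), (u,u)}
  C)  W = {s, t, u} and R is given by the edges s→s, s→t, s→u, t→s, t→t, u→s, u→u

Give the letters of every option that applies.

The schema ⟨R⟩q → [R]⟨R⟩q is axiom 5; it is valid on a frame iff R is euclidean.
(A) R is euclidean (any two R-successors of the same world are R-related), so the schema is valid here.
(B) R is euclidean (any two R-successors of the same world are R-related), so the schema is valid here.
(C) R is not euclidean (s R t and s R u but not t R u), so the schema fails here.

C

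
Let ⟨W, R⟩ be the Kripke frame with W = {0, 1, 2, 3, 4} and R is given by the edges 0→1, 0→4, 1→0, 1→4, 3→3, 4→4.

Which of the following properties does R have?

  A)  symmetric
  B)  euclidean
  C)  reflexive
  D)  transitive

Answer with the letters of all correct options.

none

(A) not symmetric: 0 R 4 but not 4 R 0.
(B) not euclidean: 0 R 4 and 0 R 1 but not 4 R 1.
(C) not reflexive: not 0 R 0.
(D) not transitive: 0 R 1 and 1 R 0 but not 0 R 0.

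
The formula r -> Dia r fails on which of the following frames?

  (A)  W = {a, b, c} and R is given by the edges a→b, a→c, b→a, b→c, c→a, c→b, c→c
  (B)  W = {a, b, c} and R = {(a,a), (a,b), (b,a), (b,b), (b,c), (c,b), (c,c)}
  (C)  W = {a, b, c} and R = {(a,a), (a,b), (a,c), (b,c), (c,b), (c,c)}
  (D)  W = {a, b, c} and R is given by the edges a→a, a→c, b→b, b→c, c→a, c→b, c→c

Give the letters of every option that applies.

A, C

The schema r -> Dia r is the dual of axiom T; it is valid on a frame iff R is reflexive.
(A) R is not reflexive (not a R a), so the schema fails here.
(B) R is reflexive (each world relates to itself), so the schema is valid here.
(C) R is not reflexive (not b R b), so the schema fails here.
(D) R is reflexive (each world relates to itself), so the schema is valid here.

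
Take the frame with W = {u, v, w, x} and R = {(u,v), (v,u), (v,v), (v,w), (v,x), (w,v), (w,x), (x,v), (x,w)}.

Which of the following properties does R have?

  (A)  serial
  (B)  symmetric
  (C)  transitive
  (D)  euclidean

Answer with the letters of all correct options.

A, B

(A) serial: every world has an R-successor.
(B) symmetric: every R-edge is matched by its reverse.
(C) not transitive: u R v and v R u but not u R u.
(D) not euclidean: v R u and v R w but not u R w.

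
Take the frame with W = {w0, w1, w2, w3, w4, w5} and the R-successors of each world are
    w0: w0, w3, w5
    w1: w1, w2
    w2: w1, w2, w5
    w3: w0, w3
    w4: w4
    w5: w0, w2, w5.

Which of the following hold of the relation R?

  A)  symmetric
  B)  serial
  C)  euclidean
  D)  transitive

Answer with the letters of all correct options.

(A) symmetric: every R-edge is matched by its reverse.
(B) serial: every world has an R-successor.
(C) not euclidean: w0 R w3 and w0 R w5 but not w3 R w5.
(D) not transitive: w0 R w5 and w5 R w2 but not w0 R w2.

A, B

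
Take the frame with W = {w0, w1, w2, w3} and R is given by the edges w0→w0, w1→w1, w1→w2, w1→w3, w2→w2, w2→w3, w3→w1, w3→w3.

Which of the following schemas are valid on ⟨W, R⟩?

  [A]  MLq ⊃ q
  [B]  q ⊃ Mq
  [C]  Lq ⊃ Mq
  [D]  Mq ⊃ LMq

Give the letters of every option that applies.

B, C

R is reflexive: each world relates to itself.
R is not symmetric: w1 R w2 but not w2 R w1.
R is not euclidean: w1 R w2 and w1 R w1 but not w2 R w1.
R is serial: every world has an R-successor.
(A) MLq ⊃ q (the dual of axiom B) characterises the symmetric frames. R is not symmetric — not valid.
(B) the dual of axiom T: valid iff R is reflexive. R is reflexive — valid.
(C) Lq ⊃ Mq (axiom D) characterises the serial frames. R is serial — valid.
(D) axiom 5: valid iff R is euclidean. R is not euclidean — not valid.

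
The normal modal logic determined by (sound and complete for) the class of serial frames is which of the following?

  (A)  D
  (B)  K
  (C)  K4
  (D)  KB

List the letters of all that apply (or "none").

A

(A) D is determined by exactly this class.
(B) K is determined by the class of arbitrary frames.
(C) K4 is determined by the class of transitive frames.
(D) KB is determined by the class of symmetric frames.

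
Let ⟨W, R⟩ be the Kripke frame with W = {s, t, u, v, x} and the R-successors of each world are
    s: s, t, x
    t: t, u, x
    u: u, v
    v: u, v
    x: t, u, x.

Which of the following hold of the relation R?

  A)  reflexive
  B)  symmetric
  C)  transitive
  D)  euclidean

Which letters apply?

A

(A) reflexive: each world relates to itself.
(B) not symmetric: s R t but not t R s.
(C) not transitive: s R t and t R u but not s R u.
(D) not euclidean: s R t and s R s but not t R s.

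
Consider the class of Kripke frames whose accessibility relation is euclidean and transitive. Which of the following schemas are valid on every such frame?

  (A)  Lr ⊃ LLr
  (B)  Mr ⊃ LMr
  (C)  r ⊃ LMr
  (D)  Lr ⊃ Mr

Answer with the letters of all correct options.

(A) axiom 4: valid iff R is transitive. Every such R is transitive — valid.
(B) Mr ⊃ LMr (axiom 5) characterises the euclidean frames. Every such R is euclidean — valid.
(C) r ⊃ LMr (axiom B) characterises the symmetric frames. Such an R need not be symmetric — not valid.
(D) Lr ⊃ Mr is axiom D; it is valid on a frame exactly when R is serial. Such an R need not be serial, so not valid.

A, B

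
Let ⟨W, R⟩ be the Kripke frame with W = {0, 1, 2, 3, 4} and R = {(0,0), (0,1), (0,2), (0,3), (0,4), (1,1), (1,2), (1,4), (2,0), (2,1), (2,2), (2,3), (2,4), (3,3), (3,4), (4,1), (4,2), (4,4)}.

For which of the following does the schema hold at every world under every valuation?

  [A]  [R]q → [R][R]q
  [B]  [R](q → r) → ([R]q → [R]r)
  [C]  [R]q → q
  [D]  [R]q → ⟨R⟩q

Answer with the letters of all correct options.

R is reflexive: each world relates to itself.
R is not transitive: 1 R 2 and 2 R 0 but not 1 R 0.
R is serial: every world has an R-successor.
(A) [R]q → [R][R]q (axiom 4) characterises the transitive frames. R is not transitive — not valid.
(B) [R](q → r) → ([R]q → [R]r) is axiom K, valid on every Kripke frame — valid.
(C) [R]q → q is axiom T; it is valid on a frame exactly when R is reflexive. R is reflexive, so valid.
(D) [R]q → ⟨R⟩q is axiom D; it is valid on a frame exactly when R is serial. R is serial, so valid.

B, C, D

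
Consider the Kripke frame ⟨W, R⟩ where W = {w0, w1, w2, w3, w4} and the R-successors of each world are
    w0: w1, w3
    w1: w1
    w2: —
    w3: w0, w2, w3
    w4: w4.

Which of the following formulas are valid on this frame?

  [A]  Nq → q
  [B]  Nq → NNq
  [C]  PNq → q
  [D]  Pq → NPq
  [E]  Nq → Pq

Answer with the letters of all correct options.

R is not reflexive: not w0 R w0.
R is not symmetric: w0 R w1 but not w1 R w0.
R is not transitive: w0 R w3 and w3 R w0 but not w0 R w0.
R is not euclidean: w0 R w1 and w0 R w3 but not w1 R w3.
R is not serial: w2 has no R-successor.
(A) Nq → q is axiom T; it is valid on a frame exactly when R is reflexive. R is not reflexive, so not valid.
(B) Nq → NNq is axiom 4; it is valid on a frame exactly when R is transitive. R is not transitive, so not valid.
(C) PNq → q is the dual of axiom B; it is valid on a frame exactly when R is symmetric. R is not symmetric, so not valid.
(D) Pq → NPq (axiom 5) characterises the euclidean frames. R is not euclidean — not valid.
(E) Nq → Pq is axiom D; it is valid on a frame exactly when R is serial. R is not serial, so not valid.

none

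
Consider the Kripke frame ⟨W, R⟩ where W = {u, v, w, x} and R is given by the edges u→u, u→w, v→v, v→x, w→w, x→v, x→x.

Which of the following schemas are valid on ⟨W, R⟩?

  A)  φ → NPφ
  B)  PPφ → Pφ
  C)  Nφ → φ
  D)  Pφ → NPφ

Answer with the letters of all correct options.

B, C

R is reflexive: each world relates to itself.
R is not symmetric: u R w but not w R u.
R is transitive: R is closed under composition.
R is not euclidean: u R w and u R u but not w R u.
(A) φ → NPφ (axiom B) characterises the symmetric frames. R is not symmetric — not valid.
(B) PPφ → Pφ is the dual of axiom 4; it is valid on a frame exactly when R is transitive. R is transitive, so valid.
(C) Nφ → φ (axiom T) characterises the reflexive frames. R is reflexive — valid.
(D) Pφ → NPφ is axiom 5, which corresponds to the euclidean property. R is not euclidean — not valid.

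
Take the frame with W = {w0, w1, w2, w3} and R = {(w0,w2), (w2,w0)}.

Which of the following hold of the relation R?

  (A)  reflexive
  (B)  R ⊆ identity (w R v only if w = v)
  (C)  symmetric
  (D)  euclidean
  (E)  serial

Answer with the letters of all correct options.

C

(A) not reflexive: not w0 R w0.
(B) not ⊆ identity: w0 R w2 with w0 ≠ w2.
(C) symmetric: every R-edge is matched by its reverse.
(D) not euclidean: w0 R w2 and w0 R w2 but not w2 R w2.
(E) not serial: w1 has no R-successor.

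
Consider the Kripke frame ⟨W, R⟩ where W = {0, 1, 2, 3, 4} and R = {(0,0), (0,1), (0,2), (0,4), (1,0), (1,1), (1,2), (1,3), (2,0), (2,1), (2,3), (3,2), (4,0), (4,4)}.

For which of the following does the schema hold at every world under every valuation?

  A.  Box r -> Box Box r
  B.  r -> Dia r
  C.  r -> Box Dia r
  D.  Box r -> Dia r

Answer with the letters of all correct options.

R is not reflexive: not 2 R 2.
R is not symmetric: 1 R 3 but not 3 R 1.
R is not transitive: 0 R 1 and 1 R 3 but not 0 R 3.
R is serial: every world has an R-successor.
(A) Box r -> Box Box r is axiom 4; it is valid on a frame exactly when R is transitive. R is not transitive, so not valid.
(B) r -> Dia r is the dual of axiom T; it is valid on a frame exactly when R is reflexive. R is not reflexive, so not valid.
(C) axiom B: valid iff R is symmetric. R is not symmetric — not valid.
(D) Box r -> Dia r is axiom D, which corresponds to seriality. R is serial — valid.

D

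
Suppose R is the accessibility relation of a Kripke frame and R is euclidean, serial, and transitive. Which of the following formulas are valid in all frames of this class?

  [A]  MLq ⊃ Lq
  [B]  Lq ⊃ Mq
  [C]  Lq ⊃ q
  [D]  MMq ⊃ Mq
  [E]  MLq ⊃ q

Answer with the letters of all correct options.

(A) MLq ⊃ Lq (the dual of axiom 5) characterises the euclidean frames. Every such R is euclidean — valid.
(B) Lq ⊃ Mq is axiom D, which corresponds to seriality. Every such R is serial — valid.
(C) axiom T: valid iff R is reflexive. Such an R need not be reflexive — not valid.
(D) the dual of axiom 4: valid iff R is transitive. Every such R is transitive — valid.
(E) MLq ⊃ q (the dual of axiom B) characterises the symmetric frames. Such an R need not be symmetric — not valid.

A, B, D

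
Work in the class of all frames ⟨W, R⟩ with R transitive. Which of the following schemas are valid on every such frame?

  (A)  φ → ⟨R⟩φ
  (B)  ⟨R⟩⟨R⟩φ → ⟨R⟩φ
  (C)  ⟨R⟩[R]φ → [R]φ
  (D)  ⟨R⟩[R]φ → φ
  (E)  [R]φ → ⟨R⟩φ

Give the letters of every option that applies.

B

(A) the dual of axiom T: valid iff R is reflexive. Such an R need not be reflexive — not valid.
(B) ⟨R⟩⟨R⟩φ → ⟨R⟩φ (the dual of axiom 4) characterises the transitive frames. Every such R is transitive — valid.
(C) ⟨R⟩[R]φ → [R]φ is the dual of axiom 5, which corresponds to the euclidean property. Such an R need not be euclidean — not valid.
(D) ⟨R⟩[R]φ → φ (the dual of axiom B) characterises the symmetric frames. Such an R need not be symmetric — not valid.
(E) [R]φ → ⟨R⟩φ is axiom D; it is valid on a frame exactly when R is serial. Such an R need not be serial, so not valid.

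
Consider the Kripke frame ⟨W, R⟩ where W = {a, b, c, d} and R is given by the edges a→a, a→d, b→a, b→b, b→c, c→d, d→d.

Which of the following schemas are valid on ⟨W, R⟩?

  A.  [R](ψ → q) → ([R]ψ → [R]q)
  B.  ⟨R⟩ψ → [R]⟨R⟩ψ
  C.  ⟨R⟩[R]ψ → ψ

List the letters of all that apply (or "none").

R is not symmetric: a R d but not d R a.
R is not euclidean: a R d and a R a but not d R a.
(A) [R](ψ → q) → ([R]ψ → [R]q) is the K axiom; it holds on all frames — valid.
(B) ⟨R⟩ψ → [R]⟨R⟩ψ is axiom 5, which corresponds to the euclidean property. R is not euclidean — not valid.
(C) ⟨R⟩[R]ψ → ψ is the dual of axiom B; it is valid on a frame exactly when R is symmetric. R is not symmetric, so not valid.

A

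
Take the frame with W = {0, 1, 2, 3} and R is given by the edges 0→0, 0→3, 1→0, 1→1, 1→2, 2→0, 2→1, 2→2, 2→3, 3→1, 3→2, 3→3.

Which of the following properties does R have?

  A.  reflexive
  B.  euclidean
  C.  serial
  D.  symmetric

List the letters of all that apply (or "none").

(A) reflexive: each world relates to itself.
(B) not euclidean: 0 R 3 and 0 R 0 but not 3 R 0.
(C) serial: every world has an R-successor.
(D) not symmetric: 0 R 3 but not 3 R 0.

A, C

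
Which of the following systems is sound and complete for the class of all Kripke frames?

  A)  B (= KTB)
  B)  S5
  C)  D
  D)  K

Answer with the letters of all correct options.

(A) B (= KTB) is determined by the class of reflexive and symmetric frames.
(B) S5 is determined by the class of reflexive, symmetric, and transitive frames.
(C) D is determined by the class of serial frames.
(D) K is determined by exactly this class.

D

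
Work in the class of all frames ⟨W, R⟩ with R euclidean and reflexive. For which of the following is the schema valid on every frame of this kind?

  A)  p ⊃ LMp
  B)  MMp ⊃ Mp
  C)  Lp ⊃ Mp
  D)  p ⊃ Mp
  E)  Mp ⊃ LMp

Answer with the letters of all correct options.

A, B, C, D, E

A reflexive euclidean relation is also symmetric (from wRw and wRv the euclidean condition gives vRw) and hence transitive; it is an equivalence relation.
(A) axiom B: valid iff R is symmetric. Every such R is symmetric — valid.
(B) MMp ⊃ Mp (the dual of axiom 4) characterises the transitive frames. Every such R is transitive — valid.
(C) Lp ⊃ Mp is axiom D, which corresponds to seriality. Every such R is serial — valid.
(D) the dual of axiom T: valid iff R is reflexive. Every such R is reflexive — valid.
(E) axiom 5: valid iff R is euclidean. Every such R is euclidean — valid.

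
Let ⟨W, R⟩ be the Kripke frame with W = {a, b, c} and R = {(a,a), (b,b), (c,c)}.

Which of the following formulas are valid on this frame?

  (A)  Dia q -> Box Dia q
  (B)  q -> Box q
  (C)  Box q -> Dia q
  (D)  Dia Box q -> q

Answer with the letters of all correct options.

R is symmetric: every R-edge is matched by its reverse.
R is euclidean: any two R-successors of the same world are R-related.
R is serial: every world has an R-successor.
R is a subset of the identity: every R-edge is a self-loop.
(A) Dia q -> Box Dia q (axiom 5) characterises the euclidean frames. R is euclidean — valid.
(B) q -> Box q is equivalent to ◇p→p; it holds exactly when R ⊆ identity. Here R ⊆ identity — valid.
(C) Box q -> Dia q is axiom D, which corresponds to seriality. R is serial — valid.
(D) Dia Box q -> q is the dual of axiom B, which corresponds to symmetry. R is symmetric — valid.

A, B, C, D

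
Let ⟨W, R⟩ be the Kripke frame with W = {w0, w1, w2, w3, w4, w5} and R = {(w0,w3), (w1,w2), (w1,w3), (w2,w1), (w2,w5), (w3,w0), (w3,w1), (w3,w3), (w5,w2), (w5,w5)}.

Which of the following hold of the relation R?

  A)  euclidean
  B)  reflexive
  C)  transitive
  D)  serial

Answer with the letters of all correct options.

(A) not euclidean: w1 R w2 and w1 R w3 but not w2 R w3.
(B) not reflexive: not w0 R w0.
(C) not transitive: w0 R w3 and w3 R w0 but not w0 R w0.
(D) not serial: w4 has no R-successor.

none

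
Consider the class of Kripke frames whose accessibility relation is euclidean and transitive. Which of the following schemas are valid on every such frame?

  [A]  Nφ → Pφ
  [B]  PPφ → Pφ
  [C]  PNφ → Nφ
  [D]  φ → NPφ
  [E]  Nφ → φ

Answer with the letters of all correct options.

(A) Nφ → Pφ is axiom D, which corresponds to seriality. Such an R need not be serial — not valid.
(B) PPφ → Pφ (the dual of axiom 4) characterises the transitive frames. Every such R is transitive — valid.
(C) PNφ → Nφ is the dual of axiom 5, which corresponds to the euclidean property. Every such R is euclidean — valid.
(D) axiom B: valid iff R is symmetric. Such an R need not be symmetric — not valid.
(E) Nφ → φ is axiom T; it is valid on a frame exactly when R is reflexive. Such an R need not be reflexive, so not valid.

B, C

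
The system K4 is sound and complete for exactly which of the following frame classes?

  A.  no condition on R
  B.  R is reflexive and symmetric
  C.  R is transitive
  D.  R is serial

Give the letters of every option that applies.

(A) this class determines K, not K4.
(B) this class determines B (= KTB), not K4.
(C) K4 is sound and complete for exactly this class.
(D) this class determines D, not K4.

C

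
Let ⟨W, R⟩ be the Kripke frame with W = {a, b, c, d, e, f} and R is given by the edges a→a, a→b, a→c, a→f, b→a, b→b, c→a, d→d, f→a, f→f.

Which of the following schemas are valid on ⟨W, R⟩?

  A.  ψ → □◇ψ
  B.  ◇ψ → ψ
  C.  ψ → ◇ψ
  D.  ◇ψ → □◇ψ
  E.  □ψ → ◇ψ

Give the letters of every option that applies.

A

R is not reflexive: not c R c.
R is symmetric: every R-edge is matched by its reverse.
R is not euclidean: a R b and a R c but not b R c.
R is not serial: e has no R-successor.
R is not a subset of the identity: a R b with a ≠ b.
(A) axiom B: valid iff R is symmetric. R is symmetric — valid.
(B) ◇ψ → ψ is valid only on frames where every R-edge is a self-loop. Here R ⊄ identity — not valid.
(C) the dual of axiom T: valid iff R is reflexive. R is not reflexive — not valid.
(D) ◇ψ → □◇ψ is axiom 5, which corresponds to the euclidean property. R is not euclidean — not valid.
(E) □ψ → ◇ψ (axiom D) characterises the serial frames. R is not serial — not valid.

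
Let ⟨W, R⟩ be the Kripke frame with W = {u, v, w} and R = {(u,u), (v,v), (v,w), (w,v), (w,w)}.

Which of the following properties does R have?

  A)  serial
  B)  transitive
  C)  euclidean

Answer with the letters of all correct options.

A, B, C

(A) serial: every world has an R-successor.
(B) transitive: R is closed under composition.
(C) euclidean: any two R-successors of the same world are R-related.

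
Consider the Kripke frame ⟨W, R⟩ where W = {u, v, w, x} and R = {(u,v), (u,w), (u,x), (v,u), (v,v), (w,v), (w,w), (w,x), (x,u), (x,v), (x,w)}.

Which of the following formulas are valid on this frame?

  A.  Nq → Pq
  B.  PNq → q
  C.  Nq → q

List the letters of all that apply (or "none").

A

R is not reflexive: not u R u.
R is not symmetric: u R w but not w R u.
R is serial: every world has an R-successor.
(A) axiom D: valid iff R is serial. R is serial — valid.
(B) the dual of axiom B: valid iff R is symmetric. R is not symmetric — not valid.
(C) Nq → q is axiom T, which corresponds to reflexivity. R is not reflexive — not valid.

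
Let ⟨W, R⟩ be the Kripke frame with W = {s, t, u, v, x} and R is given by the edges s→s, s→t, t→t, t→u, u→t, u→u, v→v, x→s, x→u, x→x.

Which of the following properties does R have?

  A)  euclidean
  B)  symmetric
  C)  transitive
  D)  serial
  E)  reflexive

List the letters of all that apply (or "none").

(A) not euclidean: s R t and s R s but not t R s.
(B) not symmetric: s R t but not t R s.
(C) not transitive: s R t and t R u but not s R u.
(D) serial: every world has an R-successor.
(E) reflexive: each world relates to itself.

D, E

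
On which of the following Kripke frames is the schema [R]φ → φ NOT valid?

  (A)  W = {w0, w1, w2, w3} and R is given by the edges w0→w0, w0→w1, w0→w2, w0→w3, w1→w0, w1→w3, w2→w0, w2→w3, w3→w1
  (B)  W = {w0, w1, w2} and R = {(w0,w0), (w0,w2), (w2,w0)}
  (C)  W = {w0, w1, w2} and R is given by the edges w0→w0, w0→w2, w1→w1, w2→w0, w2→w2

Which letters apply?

A, B

The schema [R]φ → φ is axiom T; it is valid on a frame iff R is reflexive.
(A) R is not reflexive (not w1 R w1), so the schema fails here.
(B) R is not reflexive (not w1 R w1), so the schema fails here.
(C) R is reflexive (each world relates to itself), so the schema is valid here.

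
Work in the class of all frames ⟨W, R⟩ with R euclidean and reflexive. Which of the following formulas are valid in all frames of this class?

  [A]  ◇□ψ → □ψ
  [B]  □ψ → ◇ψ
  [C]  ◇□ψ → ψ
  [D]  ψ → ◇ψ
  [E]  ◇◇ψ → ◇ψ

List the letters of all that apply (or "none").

A, B, C, D, E

A reflexive euclidean relation is also symmetric (from wRw and wRv the euclidean condition gives vRw) and hence transitive; it is an equivalence relation.
(A) the dual of axiom 5: valid iff R is euclidean. Every such R is euclidean — valid.
(B) □ψ → ◇ψ is axiom D, which corresponds to seriality. Every such R is serial — valid.
(C) the dual of axiom B: valid iff R is symmetric. Every such R is symmetric — valid.
(D) ψ → ◇ψ is the dual of axiom T; it is valid on a frame exactly when R is reflexive. Every such R is reflexive, so valid.
(E) the dual of axiom 4: valid iff R is transitive. Every such R is transitive — valid.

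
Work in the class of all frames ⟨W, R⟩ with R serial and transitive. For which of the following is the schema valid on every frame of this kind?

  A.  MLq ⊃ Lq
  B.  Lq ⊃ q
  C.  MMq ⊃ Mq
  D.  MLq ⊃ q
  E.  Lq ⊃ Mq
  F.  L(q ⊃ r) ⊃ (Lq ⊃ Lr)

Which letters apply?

C, E, F

(A) MLq ⊃ Lq is the dual of axiom 5; it is valid on a frame exactly when R is euclidean. Such an R need not be euclidean, so not valid.
(B) Lq ⊃ q is axiom T, which corresponds to reflexivity. Such an R need not be reflexive — not valid.
(C) MMq ⊃ Mq is the dual of axiom 4; it is valid on a frame exactly when R is transitive. Every such R is transitive, so valid.
(D) the dual of axiom B: valid iff R is symmetric. Such an R need not be symmetric — not valid.
(E) Lq ⊃ Mq (axiom D) characterises the serial frames. Every such R is serial — valid.
(F) L(q ⊃ r) ⊃ (Lq ⊃ Lr) is axiom K, valid on every Kripke frame — valid.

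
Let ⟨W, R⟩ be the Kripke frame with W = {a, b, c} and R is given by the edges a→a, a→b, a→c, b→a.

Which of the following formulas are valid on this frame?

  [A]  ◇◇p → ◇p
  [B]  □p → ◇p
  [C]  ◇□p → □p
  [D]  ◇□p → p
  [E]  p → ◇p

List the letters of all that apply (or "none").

R is not reflexive: not b R b.
R is not symmetric: a R c but not c R a.
R is not transitive: b R a and a R b but not b R b.
R is not euclidean: a R b and a R c but not b R c.
R is not serial: c has no R-successor.
(A) ◇◇p → ◇p is the dual of axiom 4; it is valid on a frame exactly when R is transitive. R is not transitive, so not valid.
(B) □p → ◇p is axiom D, which corresponds to seriality. R is not serial — not valid.
(C) ◇□p → □p (the dual of axiom 5) characterises the euclidean frames. R is not euclidean — not valid.
(D) the dual of axiom B: valid iff R is symmetric. R is not symmetric — not valid.
(E) p → ◇p is the dual of axiom T; it is valid on a frame exactly when R is reflexive. R is not reflexive, so not valid.

none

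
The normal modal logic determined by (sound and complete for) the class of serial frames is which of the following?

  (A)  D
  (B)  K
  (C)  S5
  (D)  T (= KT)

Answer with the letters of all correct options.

A

(A) D is determined by exactly this class.
(B) K is determined by the class of arbitrary frames.
(C) S5 is determined by the class of reflexive, symmetric, and transitive frames.
(D) T (= KT) is determined by the class of reflexive frames.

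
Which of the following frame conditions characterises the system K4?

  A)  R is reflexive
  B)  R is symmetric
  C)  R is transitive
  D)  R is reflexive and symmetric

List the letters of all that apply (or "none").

(A) this class determines T (= KT), not K4.
(B) this class determines KB, not K4.
(C) K4 is sound and complete for exactly this class.
(D) this class determines B (= KTB), not K4.

C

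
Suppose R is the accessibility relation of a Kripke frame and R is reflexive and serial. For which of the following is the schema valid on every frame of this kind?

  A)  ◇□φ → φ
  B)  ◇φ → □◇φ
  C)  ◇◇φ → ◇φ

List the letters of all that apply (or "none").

none

(A) ◇□φ → φ is the dual of axiom B, which corresponds to symmetry. Such an R need not be symmetric — not valid.
(B) ◇φ → □◇φ is axiom 5; it is valid on a frame exactly when R is euclidean. Such an R need not be euclidean, so not valid.
(C) the dual of axiom 4: valid iff R is transitive. Such an R need not be transitive — not valid.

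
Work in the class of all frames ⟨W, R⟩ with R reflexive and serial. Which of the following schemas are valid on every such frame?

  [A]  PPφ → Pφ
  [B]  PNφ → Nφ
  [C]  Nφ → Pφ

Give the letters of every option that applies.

(A) PPφ → Pφ is the dual of axiom 4; it is valid on a frame exactly when R is transitive. Such an R need not be transitive, so not valid.
(B) the dual of axiom 5: valid iff R is euclidean. Such an R need not be euclidean — not valid.
(C) Nφ → Pφ is axiom D; it is valid on a frame exactly when R is serial. Every such R is serial, so valid.

C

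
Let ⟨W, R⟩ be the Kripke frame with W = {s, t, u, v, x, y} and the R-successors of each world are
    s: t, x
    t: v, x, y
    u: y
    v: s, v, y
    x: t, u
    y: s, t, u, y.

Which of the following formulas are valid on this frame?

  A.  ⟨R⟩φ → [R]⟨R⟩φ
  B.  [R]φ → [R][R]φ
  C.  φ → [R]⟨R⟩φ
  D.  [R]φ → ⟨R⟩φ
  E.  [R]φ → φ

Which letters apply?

R is not reflexive: not s R s.
R is not symmetric: s R t but not t R s.
R is not transitive: s R t and t R v but not s R v.
R is not euclidean: t R v and t R x but not v R x.
R is serial: every world has an R-successor.
(A) axiom 5: valid iff R is euclidean. R is not euclidean — not valid.
(B) [R]φ → [R][R]φ is axiom 4, which corresponds to transitivity. R is not transitive — not valid.
(C) φ → [R]⟨R⟩φ is axiom B, which corresponds to symmetry. R is not symmetric — not valid.
(D) [R]φ → ⟨R⟩φ is axiom D; it is valid on a frame exactly when R is serial. R is serial, so valid.
(E) axiom T: valid iff R is reflexive. R is not reflexive — not valid.

D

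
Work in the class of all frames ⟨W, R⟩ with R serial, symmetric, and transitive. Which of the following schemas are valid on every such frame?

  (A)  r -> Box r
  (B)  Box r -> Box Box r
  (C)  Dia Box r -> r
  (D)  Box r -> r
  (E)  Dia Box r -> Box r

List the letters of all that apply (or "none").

B, C, D, E

A serial symmetric transitive relation is reflexive (take any v with uRv; symmetry gives vRu and transitivity gives uRu), hence an equivalence relation.
(A) r -> Box r is valid only on frames where every R-edge is a self-loop. Such an R need not be a subset of the identity — not valid.
(B) Box r -> Box Box r is axiom 4, which corresponds to transitivity. Every such R is transitive — valid.
(C) the dual of axiom B: valid iff R is symmetric. Every such R is symmetric — valid.
(D) Box r -> r is axiom T; it is valid on a frame exactly when R is reflexive. Every such R is reflexive, so valid.
(E) Dia Box r -> Box r is the dual of axiom 5, which corresponds to the euclidean property. Every such R is euclidean — valid.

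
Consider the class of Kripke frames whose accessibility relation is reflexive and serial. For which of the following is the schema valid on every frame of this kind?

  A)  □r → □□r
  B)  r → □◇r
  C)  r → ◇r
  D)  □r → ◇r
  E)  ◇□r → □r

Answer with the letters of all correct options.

(A) □r → □□r is axiom 4, which corresponds to transitivity. Such an R need not be transitive — not valid.
(B) axiom B: valid iff R is symmetric. Such an R need not be symmetric — not valid.
(C) r → ◇r (the dual of axiom T) characterises the reflexive frames. Every such R is reflexive — valid.
(D) axiom D: valid iff R is serial. Every such R is serial — valid.
(E) the dual of axiom 5: valid iff R is euclidean. Such an R need not be euclidean — not valid.

C, D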